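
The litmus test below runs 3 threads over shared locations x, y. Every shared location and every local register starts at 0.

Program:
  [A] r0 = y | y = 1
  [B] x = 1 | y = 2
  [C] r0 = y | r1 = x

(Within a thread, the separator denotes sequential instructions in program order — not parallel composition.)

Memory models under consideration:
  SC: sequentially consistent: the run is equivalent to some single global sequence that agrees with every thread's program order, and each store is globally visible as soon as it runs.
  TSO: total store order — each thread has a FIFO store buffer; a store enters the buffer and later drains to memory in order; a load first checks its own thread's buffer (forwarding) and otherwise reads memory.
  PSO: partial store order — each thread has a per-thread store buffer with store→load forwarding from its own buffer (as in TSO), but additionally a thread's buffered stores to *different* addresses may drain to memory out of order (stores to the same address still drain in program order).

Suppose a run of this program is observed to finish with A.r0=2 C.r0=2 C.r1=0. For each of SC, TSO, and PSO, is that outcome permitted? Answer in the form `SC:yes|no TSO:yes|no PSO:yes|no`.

outcome vector order: (A.r0,C.r0,C.r1)
SC: 9 outcomes — {000, 001, 010, 011, 021, 200, 201, 211, 221}
TSO: 9 outcomes — {000, 001, 010, 011, 021, 200, 201, 211, 221}
PSO: 12 outcomes — {000, 001, 010, 011, 020, 021, 200, 201, 210, 211, 220, 221}
target 220 ∈ {PSO}

SC:no TSO:no PSO:yes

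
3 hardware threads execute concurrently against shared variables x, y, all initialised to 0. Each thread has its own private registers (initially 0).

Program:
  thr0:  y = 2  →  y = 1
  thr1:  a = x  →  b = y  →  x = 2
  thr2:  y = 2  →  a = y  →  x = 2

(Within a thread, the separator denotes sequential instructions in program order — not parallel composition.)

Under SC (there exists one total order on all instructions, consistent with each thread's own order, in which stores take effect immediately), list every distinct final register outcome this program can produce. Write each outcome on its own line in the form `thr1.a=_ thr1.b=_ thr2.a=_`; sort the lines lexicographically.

thr1.a=0 thr1.b=0 thr2.a=1
thr1.a=0 thr1.b=0 thr2.a=2
thr1.a=0 thr1.b=1 thr2.a=1
thr1.a=0 thr1.b=1 thr2.a=2
thr1.a=0 thr1.b=2 thr2.a=1
thr1.a=0 thr1.b=2 thr2.a=2
thr1.a=2 thr1.b=1 thr2.a=1
thr1.a=2 thr1.b=1 thr2.a=2
thr1.a=2 thr1.b=2 thr2.a=2

outcome vector order: (thr1.a,thr1.b,thr2.a)
|SC outcomes| = 9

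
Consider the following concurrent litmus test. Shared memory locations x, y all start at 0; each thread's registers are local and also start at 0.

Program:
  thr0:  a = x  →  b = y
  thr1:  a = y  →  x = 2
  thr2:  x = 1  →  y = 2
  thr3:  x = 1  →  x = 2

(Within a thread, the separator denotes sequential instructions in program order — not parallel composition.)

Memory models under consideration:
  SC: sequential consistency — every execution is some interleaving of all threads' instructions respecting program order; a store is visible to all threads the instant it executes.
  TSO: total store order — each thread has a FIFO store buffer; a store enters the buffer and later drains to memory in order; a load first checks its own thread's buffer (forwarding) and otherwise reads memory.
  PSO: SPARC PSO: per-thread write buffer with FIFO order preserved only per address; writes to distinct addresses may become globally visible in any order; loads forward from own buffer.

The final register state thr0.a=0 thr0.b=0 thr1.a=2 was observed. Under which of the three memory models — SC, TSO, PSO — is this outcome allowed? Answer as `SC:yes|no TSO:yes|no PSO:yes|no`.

outcome vector order: (thr0.a,thr0.b,thr1.a)
[SC] allowed = {(0,0,0), (0,0,2), (0,2,0), (0,2,2), (1,0,0), (1,0,2), (1,2,0), (1,2,2), (2,0,0), (2,0,2), (2,2,0), (2,2,2)}
[TSO] allowed = {(0,0,0), (0,0,2), (0,2,0), (0,2,2), (1,0,0), (1,0,2), (1,2,0), (1,2,2), (2,0,0), (2,0,2), (2,2,0), (2,2,2)}
[PSO] allowed = {(0,0,0), (0,0,2), (0,2,0), (0,2,2), (1,0,0), (1,0,2), (1,2,0), (1,2,2), (2,0,0), (2,0,2), (2,2,0), (2,2,2)}
target (0,0,2) ∈ {SC,TSO,PSO}

SC:yes TSO:yes PSO:yes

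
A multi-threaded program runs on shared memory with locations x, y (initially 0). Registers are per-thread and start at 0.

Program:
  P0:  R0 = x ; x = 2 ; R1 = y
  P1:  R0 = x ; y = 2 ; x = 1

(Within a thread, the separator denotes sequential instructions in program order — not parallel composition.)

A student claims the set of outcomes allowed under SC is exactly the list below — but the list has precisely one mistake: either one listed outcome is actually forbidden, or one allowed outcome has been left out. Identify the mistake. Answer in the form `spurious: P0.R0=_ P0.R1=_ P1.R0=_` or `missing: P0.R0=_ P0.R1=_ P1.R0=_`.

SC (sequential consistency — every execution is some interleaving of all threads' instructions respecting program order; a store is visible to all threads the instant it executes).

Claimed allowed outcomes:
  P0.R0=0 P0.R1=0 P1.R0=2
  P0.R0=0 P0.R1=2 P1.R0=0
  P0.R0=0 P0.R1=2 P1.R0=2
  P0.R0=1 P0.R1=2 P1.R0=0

outcome vector order: (P0.R0,P0.R1,P1.R0)
[SC] allowed = {000, 002, 020, 022, 120}
SC∖claimed = {000}

missing: P0.R0=0 P0.R1=0 P1.R0=0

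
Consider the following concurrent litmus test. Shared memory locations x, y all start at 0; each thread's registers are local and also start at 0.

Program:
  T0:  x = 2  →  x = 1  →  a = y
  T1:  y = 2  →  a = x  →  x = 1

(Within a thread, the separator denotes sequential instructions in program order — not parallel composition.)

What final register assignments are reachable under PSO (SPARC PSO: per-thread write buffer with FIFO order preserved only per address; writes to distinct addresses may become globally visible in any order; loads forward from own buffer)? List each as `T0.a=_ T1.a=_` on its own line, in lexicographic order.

outcome vector order: (T0.a,T1.a)
|PSO outcomes| = 6

T0.a=0 T1.a=0
T0.a=0 T1.a=1
T0.a=0 T1.a=2
T0.a=2 T1.a=0
T0.a=2 T1.a=1
T0.a=2 T1.a=2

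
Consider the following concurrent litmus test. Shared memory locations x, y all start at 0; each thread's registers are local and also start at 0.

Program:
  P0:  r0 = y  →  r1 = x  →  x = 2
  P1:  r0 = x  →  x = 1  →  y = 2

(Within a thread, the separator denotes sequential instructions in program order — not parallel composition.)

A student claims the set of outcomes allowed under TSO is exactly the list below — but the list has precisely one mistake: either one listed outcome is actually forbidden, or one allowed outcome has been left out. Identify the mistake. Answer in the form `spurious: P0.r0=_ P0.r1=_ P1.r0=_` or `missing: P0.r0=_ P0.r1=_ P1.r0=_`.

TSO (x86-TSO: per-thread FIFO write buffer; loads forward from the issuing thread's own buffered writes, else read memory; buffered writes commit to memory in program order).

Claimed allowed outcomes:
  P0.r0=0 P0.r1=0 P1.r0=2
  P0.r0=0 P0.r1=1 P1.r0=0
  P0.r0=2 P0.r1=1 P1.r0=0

outcome vector order: (P0.r0,P0.r1,P1.r0)
TSO (4): 000, 002, 010, 210
TSO∖claimed = {000}

missing: P0.r0=0 P0.r1=0 P1.r0=0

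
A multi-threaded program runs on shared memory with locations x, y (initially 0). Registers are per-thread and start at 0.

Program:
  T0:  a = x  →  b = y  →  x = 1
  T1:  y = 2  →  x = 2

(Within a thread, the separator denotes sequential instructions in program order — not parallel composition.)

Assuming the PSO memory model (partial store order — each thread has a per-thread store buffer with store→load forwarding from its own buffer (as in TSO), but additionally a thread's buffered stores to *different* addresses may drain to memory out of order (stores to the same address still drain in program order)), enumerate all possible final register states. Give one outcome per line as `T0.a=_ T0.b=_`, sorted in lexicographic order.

outcome vector order: (T0.a,T0.b)
|PSO outcomes| = 4

T0.a=0 T0.b=0
T0.a=0 T0.b=2
T0.a=2 T0.b=0
T0.a=2 T0.b=2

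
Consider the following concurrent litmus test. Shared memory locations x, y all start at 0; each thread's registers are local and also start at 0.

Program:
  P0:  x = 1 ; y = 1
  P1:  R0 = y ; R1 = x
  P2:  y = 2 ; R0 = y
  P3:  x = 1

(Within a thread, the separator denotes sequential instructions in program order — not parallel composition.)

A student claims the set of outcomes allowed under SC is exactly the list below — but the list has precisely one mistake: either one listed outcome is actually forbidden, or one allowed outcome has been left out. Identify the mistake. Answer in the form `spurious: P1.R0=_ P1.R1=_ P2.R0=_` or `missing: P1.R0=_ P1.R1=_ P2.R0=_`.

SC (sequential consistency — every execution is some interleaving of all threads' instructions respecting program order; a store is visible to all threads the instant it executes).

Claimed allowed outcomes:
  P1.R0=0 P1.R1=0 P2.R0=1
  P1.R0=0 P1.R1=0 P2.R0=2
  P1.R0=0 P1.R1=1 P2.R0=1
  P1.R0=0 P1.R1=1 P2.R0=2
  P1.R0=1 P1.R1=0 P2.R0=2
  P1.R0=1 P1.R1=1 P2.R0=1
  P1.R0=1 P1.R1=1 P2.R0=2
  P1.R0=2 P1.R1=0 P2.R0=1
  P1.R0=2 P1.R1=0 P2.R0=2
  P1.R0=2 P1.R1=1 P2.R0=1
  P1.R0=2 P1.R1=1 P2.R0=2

outcome vector order: (P1.R0,P1.R1,P2.R0)
under SC → (0,0,1) (0,0,2) (0,1,1) (0,1,2) (1,1,1) (1,1,2) (2,0,1) (2,0,2) (2,1,1) (2,1,2)
claimed∖SC = {(1,0,2)}

spurious: P1.R0=1 P1.R1=0 P2.R0=2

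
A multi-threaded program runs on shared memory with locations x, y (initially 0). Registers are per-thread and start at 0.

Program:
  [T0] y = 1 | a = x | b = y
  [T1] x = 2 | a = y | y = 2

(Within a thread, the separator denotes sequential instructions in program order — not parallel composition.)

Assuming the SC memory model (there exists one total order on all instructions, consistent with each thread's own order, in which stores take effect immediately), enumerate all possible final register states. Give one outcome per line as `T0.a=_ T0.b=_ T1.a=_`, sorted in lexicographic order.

T0.a=0 T0.b=1 T1.a=1
T0.a=0 T0.b=2 T1.a=1
T0.a=2 T0.b=1 T1.a=0
T0.a=2 T0.b=1 T1.a=1
T0.a=2 T0.b=2 T1.a=0
T0.a=2 T0.b=2 T1.a=1

outcome vector order: (T0.a,T0.b,T1.a)
|SC outcomes| = 6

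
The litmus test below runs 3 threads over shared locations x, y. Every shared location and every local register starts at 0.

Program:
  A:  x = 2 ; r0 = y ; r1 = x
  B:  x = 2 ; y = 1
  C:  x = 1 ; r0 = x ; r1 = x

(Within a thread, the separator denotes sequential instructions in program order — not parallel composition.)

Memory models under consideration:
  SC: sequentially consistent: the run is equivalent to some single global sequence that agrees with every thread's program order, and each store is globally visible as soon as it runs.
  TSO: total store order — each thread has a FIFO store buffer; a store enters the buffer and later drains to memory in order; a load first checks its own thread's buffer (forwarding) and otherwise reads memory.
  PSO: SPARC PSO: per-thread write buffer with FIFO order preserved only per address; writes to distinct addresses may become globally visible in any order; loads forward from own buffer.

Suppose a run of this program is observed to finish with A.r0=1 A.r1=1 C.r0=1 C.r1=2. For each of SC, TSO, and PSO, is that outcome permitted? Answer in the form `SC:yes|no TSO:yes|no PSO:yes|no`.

SC:no TSO:no PSO:yes

outcome vector order: (A.r0,A.r1,C.r0,C.r1)
under SC → (0,1,1,1), (0,1,1,2), (0,1,2,2), (0,2,1,1), (0,2,1,2), (0,2,2,2), (1,1,1,1), (1,2,1,1), (1,2,1,2), (1,2,2,2)
under TSO → (0,1,1,1), (0,1,1,2), (0,1,2,2), (0,2,1,1), (0,2,1,2), (0,2,2,2), (1,1,1,1), (1,2,1,1), (1,2,1,2), (1,2,2,2)
under PSO → (0,1,1,1), (0,1,1,2), (0,1,2,2), (0,2,1,1), (0,2,1,2), (0,2,2,2), (1,1,1,1), (1,1,1,2), (1,1,2,2), (1,2,1,1), (1,2,1,2), (1,2,2,2)
target (1,1,1,2) ∈ {PSO}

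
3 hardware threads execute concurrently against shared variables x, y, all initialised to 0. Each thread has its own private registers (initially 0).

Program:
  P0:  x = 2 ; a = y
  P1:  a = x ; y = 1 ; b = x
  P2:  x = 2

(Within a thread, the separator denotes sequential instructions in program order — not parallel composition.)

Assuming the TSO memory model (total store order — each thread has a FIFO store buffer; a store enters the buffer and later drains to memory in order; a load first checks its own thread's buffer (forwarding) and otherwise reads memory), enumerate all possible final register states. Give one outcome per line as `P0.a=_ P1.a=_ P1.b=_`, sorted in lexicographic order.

P0.a=0 P1.a=0 P1.b=0
P0.a=0 P1.a=0 P1.b=2
P0.a=0 P1.a=2 P1.b=2
P0.a=1 P1.a=0 P1.b=0
P0.a=1 P1.a=0 P1.b=2
P0.a=1 P1.a=2 P1.b=2

outcome vector order: (P0.a,P1.a,P1.b)
|TSO outcomes| = 6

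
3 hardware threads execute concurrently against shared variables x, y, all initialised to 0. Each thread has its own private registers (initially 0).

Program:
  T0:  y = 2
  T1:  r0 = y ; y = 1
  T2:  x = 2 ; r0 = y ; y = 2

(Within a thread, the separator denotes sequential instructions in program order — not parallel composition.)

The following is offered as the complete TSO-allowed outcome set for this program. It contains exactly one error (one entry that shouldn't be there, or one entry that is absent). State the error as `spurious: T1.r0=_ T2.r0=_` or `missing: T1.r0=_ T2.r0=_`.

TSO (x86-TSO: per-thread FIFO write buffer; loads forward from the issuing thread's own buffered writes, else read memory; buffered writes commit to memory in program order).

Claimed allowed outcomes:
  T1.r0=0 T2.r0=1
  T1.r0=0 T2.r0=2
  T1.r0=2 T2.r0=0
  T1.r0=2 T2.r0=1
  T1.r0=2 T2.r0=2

missing: T1.r0=0 T2.r0=0

outcome vector order: (T1.r0,T2.r0)
TSO: 6 outcomes — {<0 0> <0 1> <0 2> <2 0> <2 1> <2 2>}
TSO∖claimed = {<0 0>}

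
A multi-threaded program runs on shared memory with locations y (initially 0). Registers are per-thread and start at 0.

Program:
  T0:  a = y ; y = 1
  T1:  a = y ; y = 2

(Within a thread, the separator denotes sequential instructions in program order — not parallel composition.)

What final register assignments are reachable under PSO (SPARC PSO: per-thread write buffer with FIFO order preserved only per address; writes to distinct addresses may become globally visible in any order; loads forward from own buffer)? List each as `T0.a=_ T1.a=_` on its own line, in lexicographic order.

outcome vector order: (T0.a,T1.a)
|PSO outcomes| = 3

T0.a=0 T1.a=0
T0.a=0 T1.a=1
T0.a=2 T1.a=0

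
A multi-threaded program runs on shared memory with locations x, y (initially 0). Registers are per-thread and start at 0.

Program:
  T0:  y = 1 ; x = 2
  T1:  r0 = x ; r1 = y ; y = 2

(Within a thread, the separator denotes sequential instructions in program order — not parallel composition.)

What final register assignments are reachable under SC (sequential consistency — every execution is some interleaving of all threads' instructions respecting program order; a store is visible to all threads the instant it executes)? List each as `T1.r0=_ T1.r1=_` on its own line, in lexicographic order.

outcome vector order: (T1.r0,T1.r1)
|SC outcomes| = 3

T1.r0=0 T1.r1=0
T1.r0=0 T1.r1=1
T1.r0=2 T1.r1=1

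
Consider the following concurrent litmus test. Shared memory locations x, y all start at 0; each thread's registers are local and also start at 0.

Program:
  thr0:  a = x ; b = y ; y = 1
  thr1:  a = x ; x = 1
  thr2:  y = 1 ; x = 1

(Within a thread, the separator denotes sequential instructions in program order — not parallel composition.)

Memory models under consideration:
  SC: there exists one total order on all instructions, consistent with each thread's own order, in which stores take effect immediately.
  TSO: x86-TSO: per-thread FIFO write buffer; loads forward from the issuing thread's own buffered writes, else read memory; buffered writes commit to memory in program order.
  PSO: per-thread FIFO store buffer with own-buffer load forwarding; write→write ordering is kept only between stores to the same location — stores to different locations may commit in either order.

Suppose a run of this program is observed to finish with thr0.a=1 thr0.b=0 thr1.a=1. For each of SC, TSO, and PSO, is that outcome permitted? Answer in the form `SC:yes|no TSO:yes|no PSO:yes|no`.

SC:no TSO:no PSO:yes

outcome vector order: (thr0.a,thr0.b,thr1.a)
[SC] allowed = {000; 001; 010; 011; 100; 110; 111}
[TSO] allowed = {000; 001; 010; 011; 100; 110; 111}
[PSO] allowed = {000; 001; 010; 011; 100; 101; 110; 111}
target 101 ∈ {PSO}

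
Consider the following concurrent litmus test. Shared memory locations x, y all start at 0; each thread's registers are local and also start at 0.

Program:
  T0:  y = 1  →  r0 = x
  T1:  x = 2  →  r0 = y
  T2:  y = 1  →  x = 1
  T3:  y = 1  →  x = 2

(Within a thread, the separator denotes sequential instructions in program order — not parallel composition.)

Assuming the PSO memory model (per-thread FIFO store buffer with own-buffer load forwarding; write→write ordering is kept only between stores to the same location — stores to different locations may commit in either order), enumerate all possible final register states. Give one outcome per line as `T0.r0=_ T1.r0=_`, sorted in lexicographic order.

T0.r0=0 T1.r0=0
T0.r0=0 T1.r0=1
T0.r0=1 T1.r0=0
T0.r0=1 T1.r0=1
T0.r0=2 T1.r0=0
T0.r0=2 T1.r0=1

outcome vector order: (T0.r0,T1.r0)
|PSO outcomes| = 6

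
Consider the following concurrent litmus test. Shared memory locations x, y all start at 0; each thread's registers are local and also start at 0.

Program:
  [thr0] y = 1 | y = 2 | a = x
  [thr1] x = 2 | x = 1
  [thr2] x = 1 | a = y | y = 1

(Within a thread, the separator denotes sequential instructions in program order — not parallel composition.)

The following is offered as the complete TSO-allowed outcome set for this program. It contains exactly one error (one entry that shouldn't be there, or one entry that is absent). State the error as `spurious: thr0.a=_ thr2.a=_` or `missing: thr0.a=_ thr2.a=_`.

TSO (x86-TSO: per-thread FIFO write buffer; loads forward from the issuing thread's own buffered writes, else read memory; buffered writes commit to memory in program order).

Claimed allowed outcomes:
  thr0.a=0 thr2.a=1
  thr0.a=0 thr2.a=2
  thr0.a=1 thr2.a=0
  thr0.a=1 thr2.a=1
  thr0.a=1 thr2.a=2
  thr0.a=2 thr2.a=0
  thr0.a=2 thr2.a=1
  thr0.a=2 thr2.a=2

outcome vector order: (thr0.a,thr2.a)
[TSO] allowed = {<0 0>; <0 1>; <0 2>; <1 0>; <1 1>; <1 2>; <2 0>; <2 1>; <2 2>}
TSO∖claimed = {<0 0>}

missing: thr0.a=0 thr2.a=0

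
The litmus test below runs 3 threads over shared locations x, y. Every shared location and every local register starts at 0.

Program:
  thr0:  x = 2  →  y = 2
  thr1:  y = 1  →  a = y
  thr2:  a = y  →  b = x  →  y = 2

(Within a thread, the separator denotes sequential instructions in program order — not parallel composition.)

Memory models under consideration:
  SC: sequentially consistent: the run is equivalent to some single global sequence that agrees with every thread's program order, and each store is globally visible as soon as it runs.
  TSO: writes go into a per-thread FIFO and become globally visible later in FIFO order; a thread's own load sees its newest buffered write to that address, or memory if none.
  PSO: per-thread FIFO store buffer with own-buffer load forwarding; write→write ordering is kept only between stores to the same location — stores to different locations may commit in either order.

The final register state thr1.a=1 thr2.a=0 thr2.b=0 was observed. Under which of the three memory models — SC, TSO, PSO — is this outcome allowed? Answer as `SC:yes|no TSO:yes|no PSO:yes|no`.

outcome vector order: (thr1.a,thr2.a,thr2.b)
SC (10): 100; 102; 110; 112; 122; 200; 202; 210; 212; 222
TSO (10): 100; 102; 110; 112; 122; 200; 202; 210; 212; 222
PSO (12): 100; 102; 110; 112; 120; 122; 200; 202; 210; 212; 220; 222
target 100 ∈ {SC,TSO,PSO}

SC:yes TSO:yes PSO:yes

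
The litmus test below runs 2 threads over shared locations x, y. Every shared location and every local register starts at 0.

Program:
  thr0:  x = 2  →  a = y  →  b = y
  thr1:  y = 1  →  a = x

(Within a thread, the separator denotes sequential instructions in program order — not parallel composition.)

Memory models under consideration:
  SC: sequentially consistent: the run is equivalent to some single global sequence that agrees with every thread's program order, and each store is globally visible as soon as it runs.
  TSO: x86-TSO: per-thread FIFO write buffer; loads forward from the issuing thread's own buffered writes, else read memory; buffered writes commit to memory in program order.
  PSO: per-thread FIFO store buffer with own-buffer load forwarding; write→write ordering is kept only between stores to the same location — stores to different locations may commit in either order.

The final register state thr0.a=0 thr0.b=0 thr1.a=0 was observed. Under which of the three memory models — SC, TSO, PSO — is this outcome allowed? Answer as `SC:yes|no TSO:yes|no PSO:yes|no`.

outcome vector order: (thr0.a,thr0.b,thr1.a)
SC: 4 outcomes — {<0 0 2> <0 1 2> <1 1 0> <1 1 2>}
TSO: 6 outcomes — {<0 0 0> <0 0 2> <0 1 0> <0 1 2> <1 1 0> <1 1 2>}
PSO: 6 outcomes — {<0 0 0> <0 0 2> <0 1 0> <0 1 2> <1 1 0> <1 1 2>}
target <0 0 0> ∈ {TSO,PSO}

SC:no TSO:yes PSO:yes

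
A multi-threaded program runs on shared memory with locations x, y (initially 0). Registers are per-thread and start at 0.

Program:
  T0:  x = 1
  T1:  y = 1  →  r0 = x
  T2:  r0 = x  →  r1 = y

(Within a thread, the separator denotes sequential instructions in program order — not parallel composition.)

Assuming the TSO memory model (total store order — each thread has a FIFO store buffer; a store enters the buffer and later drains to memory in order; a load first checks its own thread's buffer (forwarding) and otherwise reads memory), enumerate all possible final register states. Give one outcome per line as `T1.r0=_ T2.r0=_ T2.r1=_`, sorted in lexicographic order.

T1.r0=0 T2.r0=0 T2.r1=0
T1.r0=0 T2.r0=0 T2.r1=1
T1.r0=0 T2.r0=1 T2.r1=0
T1.r0=0 T2.r0=1 T2.r1=1
T1.r0=1 T2.r0=0 T2.r1=0
T1.r0=1 T2.r0=0 T2.r1=1
T1.r0=1 T2.r0=1 T2.r1=0
T1.r0=1 T2.r0=1 T2.r1=1

outcome vector order: (T1.r0,T2.r0,T2.r1)
|TSO outcomes| = 8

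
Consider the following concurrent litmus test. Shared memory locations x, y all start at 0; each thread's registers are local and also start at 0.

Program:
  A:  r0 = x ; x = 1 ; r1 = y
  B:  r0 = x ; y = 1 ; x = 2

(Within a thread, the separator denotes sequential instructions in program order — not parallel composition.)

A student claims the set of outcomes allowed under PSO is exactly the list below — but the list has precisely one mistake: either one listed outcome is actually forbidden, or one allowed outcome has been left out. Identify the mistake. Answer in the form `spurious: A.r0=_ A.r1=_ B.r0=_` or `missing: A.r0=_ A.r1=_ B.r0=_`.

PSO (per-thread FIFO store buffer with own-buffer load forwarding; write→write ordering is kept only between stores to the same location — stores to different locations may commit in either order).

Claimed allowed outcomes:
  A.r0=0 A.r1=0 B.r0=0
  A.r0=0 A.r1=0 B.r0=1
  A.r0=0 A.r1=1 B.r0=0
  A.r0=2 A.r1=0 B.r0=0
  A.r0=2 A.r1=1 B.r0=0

outcome vector order: (A.r0,A.r1,B.r0)
PSO (6): (0,0,0) (0,0,1) (0,1,0) (0,1,1) (2,0,0) (2,1,0)
PSO∖claimed = {(0,1,1)}

missing: A.r0=0 A.r1=1 B.r0=1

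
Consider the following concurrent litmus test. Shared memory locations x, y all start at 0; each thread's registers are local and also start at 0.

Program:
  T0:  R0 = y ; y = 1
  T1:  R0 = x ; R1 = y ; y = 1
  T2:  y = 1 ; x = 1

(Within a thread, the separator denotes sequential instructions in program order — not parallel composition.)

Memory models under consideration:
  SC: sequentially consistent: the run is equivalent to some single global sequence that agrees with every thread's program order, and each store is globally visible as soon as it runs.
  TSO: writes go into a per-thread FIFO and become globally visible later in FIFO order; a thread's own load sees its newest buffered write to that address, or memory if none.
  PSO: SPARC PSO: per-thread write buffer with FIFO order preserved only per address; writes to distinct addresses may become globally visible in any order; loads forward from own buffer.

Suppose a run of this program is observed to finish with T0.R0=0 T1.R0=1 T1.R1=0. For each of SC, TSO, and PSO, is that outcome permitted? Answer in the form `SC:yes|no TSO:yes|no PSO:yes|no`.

SC:no TSO:no PSO:yes

outcome vector order: (T0.R0,T1.R0,T1.R1)
SC: 6 outcomes — {(0,0,0) (0,0,1) (0,1,1) (1,0,0) (1,0,1) (1,1,1)}
TSO: 6 outcomes — {(0,0,0) (0,0,1) (0,1,1) (1,0,0) (1,0,1) (1,1,1)}
PSO: 8 outcomes — {(0,0,0) (0,0,1) (0,1,0) (0,1,1) (1,0,0) (1,0,1) (1,1,0) (1,1,1)}
target (0,1,0) ∈ {PSO}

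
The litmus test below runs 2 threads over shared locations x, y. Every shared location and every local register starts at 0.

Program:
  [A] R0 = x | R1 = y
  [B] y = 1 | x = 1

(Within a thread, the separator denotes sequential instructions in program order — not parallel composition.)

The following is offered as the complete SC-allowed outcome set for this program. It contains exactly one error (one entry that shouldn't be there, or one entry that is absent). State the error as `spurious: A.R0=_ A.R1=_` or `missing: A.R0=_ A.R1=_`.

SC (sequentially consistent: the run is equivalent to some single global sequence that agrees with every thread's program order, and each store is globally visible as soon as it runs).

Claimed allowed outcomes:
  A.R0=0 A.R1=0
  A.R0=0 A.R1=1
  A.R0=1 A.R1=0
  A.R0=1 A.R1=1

outcome vector order: (A.R0,A.R1)
[SC] allowed = {0/0 0/1 1/1}
claimed∖SC = {1/0}

spurious: A.R0=1 A.R1=0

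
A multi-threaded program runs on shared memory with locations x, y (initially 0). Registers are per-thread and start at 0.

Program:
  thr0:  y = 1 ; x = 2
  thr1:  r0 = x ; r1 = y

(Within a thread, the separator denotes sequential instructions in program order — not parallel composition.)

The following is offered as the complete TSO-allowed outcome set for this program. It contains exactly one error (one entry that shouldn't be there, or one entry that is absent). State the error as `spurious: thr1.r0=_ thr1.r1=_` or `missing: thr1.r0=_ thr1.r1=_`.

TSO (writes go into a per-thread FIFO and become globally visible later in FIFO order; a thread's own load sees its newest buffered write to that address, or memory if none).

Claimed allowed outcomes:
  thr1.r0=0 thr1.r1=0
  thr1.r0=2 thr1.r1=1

missing: thr1.r0=0 thr1.r1=1

outcome vector order: (thr1.r0,thr1.r1)
under TSO → (0,0); (0,1); (2,1)
TSO∖claimed = {(0,1)}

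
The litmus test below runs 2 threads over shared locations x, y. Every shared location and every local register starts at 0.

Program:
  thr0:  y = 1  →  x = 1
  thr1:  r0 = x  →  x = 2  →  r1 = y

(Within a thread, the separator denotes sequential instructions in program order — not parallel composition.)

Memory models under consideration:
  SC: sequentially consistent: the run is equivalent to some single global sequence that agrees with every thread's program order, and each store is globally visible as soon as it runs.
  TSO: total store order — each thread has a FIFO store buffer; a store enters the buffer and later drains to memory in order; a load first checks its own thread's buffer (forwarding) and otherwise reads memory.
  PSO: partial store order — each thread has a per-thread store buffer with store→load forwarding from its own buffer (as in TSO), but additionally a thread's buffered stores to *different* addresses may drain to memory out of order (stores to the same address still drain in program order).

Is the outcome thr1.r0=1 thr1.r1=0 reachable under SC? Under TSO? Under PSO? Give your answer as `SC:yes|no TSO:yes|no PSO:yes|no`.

SC:no TSO:no PSO:yes

outcome vector order: (thr1.r0,thr1.r1)
[SC] allowed = {00; 01; 11}
[TSO] allowed = {00; 01; 11}
[PSO] allowed = {00; 01; 10; 11}
target 10 ∈ {PSO}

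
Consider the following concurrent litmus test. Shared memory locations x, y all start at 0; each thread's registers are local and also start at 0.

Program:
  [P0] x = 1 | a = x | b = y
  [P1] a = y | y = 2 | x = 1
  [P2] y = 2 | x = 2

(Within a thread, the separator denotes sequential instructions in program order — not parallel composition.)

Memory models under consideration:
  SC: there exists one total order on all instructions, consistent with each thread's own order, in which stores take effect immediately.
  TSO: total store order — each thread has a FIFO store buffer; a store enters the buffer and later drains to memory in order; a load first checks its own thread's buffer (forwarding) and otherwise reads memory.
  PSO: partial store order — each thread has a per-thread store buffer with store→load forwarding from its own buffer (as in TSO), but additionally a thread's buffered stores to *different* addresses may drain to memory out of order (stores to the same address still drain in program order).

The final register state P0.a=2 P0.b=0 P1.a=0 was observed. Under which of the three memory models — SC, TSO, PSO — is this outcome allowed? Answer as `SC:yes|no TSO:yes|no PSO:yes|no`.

outcome vector order: (P0.a,P0.b,P1.a)
SC: 6 outcomes — {100 102 120 122 220 222}
TSO: 6 outcomes — {100 102 120 122 220 222}
PSO: 8 outcomes — {100 102 120 122 200 202 220 222}
target 200 ∈ {PSO}

SC:no TSO:no PSO:yes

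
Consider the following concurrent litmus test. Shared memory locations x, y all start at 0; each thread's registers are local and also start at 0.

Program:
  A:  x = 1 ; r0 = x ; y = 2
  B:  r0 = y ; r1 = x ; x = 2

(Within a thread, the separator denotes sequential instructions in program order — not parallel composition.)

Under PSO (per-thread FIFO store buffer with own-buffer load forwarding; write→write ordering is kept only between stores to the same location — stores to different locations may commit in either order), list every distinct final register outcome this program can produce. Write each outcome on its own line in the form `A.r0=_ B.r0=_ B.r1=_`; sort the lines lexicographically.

outcome vector order: (A.r0,B.r0,B.r1)
|PSO outcomes| = 6

A.r0=1 B.r0=0 B.r1=0
A.r0=1 B.r0=0 B.r1=1
A.r0=1 B.r0=2 B.r1=0
A.r0=1 B.r0=2 B.r1=1
A.r0=2 B.r0=0 B.r1=0
A.r0=2 B.r0=0 B.r1=1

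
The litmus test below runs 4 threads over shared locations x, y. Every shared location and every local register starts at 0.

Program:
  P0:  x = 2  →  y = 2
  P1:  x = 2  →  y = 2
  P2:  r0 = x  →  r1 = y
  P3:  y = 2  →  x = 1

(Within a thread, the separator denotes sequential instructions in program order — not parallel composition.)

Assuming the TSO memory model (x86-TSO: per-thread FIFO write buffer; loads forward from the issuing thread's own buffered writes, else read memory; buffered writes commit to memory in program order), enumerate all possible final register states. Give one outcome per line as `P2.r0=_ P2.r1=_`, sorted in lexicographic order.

P2.r0=0 P2.r1=0
P2.r0=0 P2.r1=2
P2.r0=1 P2.r1=2
P2.r0=2 P2.r1=0
P2.r0=2 P2.r1=2

outcome vector order: (P2.r0,P2.r1)
|TSO outcomes| = 5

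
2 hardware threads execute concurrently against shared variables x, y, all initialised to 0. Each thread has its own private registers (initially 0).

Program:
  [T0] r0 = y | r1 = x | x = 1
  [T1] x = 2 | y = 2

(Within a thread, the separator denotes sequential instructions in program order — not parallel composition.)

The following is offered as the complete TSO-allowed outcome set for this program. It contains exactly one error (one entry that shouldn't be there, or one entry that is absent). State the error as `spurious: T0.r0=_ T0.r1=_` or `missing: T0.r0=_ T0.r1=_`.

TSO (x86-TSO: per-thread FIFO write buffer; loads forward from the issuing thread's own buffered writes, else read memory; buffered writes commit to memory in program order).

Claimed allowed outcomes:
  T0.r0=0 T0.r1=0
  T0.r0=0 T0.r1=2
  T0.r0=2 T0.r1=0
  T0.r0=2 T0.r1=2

spurious: T0.r0=2 T0.r1=0

outcome vector order: (T0.r0,T0.r1)
TSO: 3 outcomes — {(0,0) (0,2) (2,2)}
claimed∖TSO = {(2,0)}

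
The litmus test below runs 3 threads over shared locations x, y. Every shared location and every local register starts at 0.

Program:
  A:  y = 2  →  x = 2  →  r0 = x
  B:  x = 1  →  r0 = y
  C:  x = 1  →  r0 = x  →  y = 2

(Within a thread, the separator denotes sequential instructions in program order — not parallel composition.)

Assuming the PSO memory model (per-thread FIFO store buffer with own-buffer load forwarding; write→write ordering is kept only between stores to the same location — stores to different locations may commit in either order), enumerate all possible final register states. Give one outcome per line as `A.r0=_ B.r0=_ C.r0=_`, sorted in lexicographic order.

A.r0=1 B.r0=0 C.r0=1
A.r0=1 B.r0=0 C.r0=2
A.r0=1 B.r0=2 C.r0=1
A.r0=1 B.r0=2 C.r0=2
A.r0=2 B.r0=0 C.r0=1
A.r0=2 B.r0=0 C.r0=2
A.r0=2 B.r0=2 C.r0=1
A.r0=2 B.r0=2 C.r0=2

outcome vector order: (A.r0,B.r0,C.r0)
|PSO outcomes| = 8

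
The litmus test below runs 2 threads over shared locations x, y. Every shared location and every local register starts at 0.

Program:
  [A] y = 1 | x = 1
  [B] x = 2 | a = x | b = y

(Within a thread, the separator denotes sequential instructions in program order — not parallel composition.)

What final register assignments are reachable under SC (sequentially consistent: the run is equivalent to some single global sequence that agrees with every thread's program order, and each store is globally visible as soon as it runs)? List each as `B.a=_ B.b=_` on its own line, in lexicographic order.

B.a=1 B.b=1
B.a=2 B.b=0
B.a=2 B.b=1

outcome vector order: (B.a,B.b)
|SC outcomes| = 3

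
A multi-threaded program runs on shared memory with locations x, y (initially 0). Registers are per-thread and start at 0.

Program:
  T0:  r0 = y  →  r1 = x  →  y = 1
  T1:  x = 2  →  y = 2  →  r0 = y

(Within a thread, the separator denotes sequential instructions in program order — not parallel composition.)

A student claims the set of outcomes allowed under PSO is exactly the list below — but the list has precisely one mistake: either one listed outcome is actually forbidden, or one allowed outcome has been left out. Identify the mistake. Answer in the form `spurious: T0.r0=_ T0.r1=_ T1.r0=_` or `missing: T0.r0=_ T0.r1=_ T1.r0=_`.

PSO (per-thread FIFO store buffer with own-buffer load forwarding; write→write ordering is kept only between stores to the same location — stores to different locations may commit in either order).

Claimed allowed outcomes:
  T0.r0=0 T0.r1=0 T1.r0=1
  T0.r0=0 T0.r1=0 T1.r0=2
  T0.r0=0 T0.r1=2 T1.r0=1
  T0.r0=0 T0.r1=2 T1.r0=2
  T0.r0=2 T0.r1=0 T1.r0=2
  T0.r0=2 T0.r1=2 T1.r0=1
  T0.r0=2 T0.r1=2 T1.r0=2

missing: T0.r0=2 T0.r1=0 T1.r0=1

outcome vector order: (T0.r0,T0.r1,T1.r0)
PSO: 8 outcomes — {0/0/1; 0/0/2; 0/2/1; 0/2/2; 2/0/1; 2/0/2; 2/2/1; 2/2/2}
PSO∖claimed = {2/0/1}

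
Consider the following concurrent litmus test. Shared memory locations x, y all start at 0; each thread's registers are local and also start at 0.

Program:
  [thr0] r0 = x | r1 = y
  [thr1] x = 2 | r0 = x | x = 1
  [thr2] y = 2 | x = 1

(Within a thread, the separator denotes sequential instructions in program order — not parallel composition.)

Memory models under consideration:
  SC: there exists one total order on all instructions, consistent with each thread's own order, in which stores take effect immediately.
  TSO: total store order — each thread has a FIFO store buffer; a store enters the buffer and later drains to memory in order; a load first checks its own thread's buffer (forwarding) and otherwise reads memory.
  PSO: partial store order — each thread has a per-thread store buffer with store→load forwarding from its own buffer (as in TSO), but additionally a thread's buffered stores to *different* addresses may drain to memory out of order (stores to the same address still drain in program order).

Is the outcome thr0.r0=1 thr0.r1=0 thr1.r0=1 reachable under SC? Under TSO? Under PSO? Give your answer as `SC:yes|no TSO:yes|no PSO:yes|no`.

outcome vector order: (thr0.r0,thr0.r1,thr1.r0)
[SC] allowed = {(0,0,1); (0,0,2); (0,2,1); (0,2,2); (1,0,2); (1,2,1); (1,2,2); (2,0,1); (2,0,2); (2,2,1); (2,2,2)}
[TSO] allowed = {(0,0,1); (0,0,2); (0,2,1); (0,2,2); (1,0,2); (1,2,1); (1,2,2); (2,0,1); (2,0,2); (2,2,1); (2,2,2)}
[PSO] allowed = {(0,0,1); (0,0,2); (0,2,1); (0,2,2); (1,0,1); (1,0,2); (1,2,1); (1,2,2); (2,0,1); (2,0,2); (2,2,1); (2,2,2)}
target (1,0,1) ∈ {PSO}

SC:no TSO:no PSO:yes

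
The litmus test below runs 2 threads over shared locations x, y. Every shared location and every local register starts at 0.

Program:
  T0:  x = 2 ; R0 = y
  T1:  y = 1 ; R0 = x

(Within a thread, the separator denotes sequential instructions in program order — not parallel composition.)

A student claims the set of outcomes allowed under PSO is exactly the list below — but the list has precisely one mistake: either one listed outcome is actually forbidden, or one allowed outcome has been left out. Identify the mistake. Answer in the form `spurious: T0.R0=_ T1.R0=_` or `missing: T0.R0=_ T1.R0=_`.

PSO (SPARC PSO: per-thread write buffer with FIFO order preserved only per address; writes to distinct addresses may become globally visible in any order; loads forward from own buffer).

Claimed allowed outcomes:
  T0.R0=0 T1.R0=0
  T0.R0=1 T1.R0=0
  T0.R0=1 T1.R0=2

outcome vector order: (T0.R0,T1.R0)
PSO (4): (0,0), (0,2), (1,0), (1,2)
PSO∖claimed = {(0,2)}

missing: T0.R0=0 T1.R0=2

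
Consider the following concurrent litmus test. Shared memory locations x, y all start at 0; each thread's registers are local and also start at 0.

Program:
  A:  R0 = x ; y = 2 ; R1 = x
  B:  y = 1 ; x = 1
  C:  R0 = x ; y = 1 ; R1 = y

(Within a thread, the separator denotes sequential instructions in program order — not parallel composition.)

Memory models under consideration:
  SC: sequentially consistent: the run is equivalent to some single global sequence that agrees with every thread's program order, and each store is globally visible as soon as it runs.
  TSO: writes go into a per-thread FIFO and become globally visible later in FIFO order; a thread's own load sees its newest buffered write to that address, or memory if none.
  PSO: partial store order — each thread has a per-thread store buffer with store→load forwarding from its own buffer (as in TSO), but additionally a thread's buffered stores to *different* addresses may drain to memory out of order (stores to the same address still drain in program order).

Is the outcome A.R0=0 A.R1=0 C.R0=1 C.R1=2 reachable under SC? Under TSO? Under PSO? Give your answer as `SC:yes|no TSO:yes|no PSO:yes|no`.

SC:no TSO:yes PSO:yes

outcome vector order: (A.R0,A.R1,C.R0,C.R1)
SC (11): 0001 0002 0011 0101 0102 0111 0112 1101 1102 1111 1112
TSO (12): 0001 0002 0011 0012 0101 0102 0111 0112 1101 1102 1111 1112
PSO (12): 0001 0002 0011 0012 0101 0102 0111 0112 1101 1102 1111 1112
target 0012 ∈ {TSO,PSO}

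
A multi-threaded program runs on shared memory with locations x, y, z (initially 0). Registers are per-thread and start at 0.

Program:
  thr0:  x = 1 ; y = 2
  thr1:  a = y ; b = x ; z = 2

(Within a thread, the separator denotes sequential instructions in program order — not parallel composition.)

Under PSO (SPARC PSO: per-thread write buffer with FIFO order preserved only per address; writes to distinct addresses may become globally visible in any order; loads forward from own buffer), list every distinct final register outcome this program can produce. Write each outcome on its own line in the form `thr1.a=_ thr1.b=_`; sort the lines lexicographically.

outcome vector order: (thr1.a,thr1.b)
|PSO outcomes| = 4

thr1.a=0 thr1.b=0
thr1.a=0 thr1.b=1
thr1.a=2 thr1.b=0
thr1.a=2 thr1.b=1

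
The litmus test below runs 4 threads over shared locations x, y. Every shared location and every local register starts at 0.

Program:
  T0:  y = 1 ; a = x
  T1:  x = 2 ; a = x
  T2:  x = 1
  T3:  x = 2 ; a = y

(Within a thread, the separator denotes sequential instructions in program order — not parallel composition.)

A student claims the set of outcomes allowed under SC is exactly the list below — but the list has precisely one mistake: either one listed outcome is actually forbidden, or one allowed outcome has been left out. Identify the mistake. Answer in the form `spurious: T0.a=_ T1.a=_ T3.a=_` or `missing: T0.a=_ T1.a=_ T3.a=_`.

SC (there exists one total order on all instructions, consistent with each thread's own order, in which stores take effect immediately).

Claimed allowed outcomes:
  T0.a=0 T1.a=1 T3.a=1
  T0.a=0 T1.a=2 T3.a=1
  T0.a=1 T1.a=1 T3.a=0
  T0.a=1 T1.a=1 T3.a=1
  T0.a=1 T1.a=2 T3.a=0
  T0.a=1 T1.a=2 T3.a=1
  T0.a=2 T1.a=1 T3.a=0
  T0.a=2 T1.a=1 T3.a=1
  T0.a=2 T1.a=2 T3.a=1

missing: T0.a=2 T1.a=2 T3.a=0

outcome vector order: (T0.a,T1.a,T3.a)
under SC → 0/1/1; 0/2/1; 1/1/0; 1/1/1; 1/2/0; 1/2/1; 2/1/0; 2/1/1; 2/2/0; 2/2/1
SC∖claimed = {2/2/0}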